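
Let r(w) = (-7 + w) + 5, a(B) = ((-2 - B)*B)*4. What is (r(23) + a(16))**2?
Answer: 1279161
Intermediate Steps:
a(B) = 4*B*(-2 - B) (a(B) = (B*(-2 - B))*4 = 4*B*(-2 - B))
r(w) = -2 + w
(r(23) + a(16))**2 = ((-2 + 23) - 4*16*(2 + 16))**2 = (21 - 4*16*18)**2 = (21 - 1152)**2 = (-1131)**2 = 1279161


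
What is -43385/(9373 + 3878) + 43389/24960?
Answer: -169313987/110248320 ≈ -1.5358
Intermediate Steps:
-43385/(9373 + 3878) + 43389/24960 = -43385/13251 + 43389*(1/24960) = -43385*1/13251 + 14463/8320 = -43385/13251 + 14463/8320 = -169313987/110248320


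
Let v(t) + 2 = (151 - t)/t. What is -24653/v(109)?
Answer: 2687177/176 ≈ 15268.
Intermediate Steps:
v(t) = -2 + (151 - t)/t
-24653/v(109) = -24653/(-3 + 151/109) = -24653/(-176/109) = -24653*(-109/176) = 2687177/176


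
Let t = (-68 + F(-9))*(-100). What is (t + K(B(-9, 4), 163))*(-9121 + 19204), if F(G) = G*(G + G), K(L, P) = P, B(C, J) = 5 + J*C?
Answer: -93136671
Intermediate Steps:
B(C, J) = 5 + C*J
F(G) = 2*G² (F(G) = G*(2*G) = 2*G²)
t = -9400 (t = (-68 + 2*(-9)²)*(-100) = (-68 + 2*81)*(-100) = (-68 + 162)*(-100) = 94*(-100) = -9400)
(t + K(B(-9, 4), 163))*(-9121 + 19204) = (-9400 + 163)*(-9121 + 19204) = -9237*10083 = -93136671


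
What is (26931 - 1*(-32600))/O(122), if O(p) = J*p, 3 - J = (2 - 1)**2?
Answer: 59531/244 ≈ 243.98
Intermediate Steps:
J = 2 (J = 3 - (2 - 1)**2 = 3 - 1*1**2 = 3 - 1*1 = 3 - 1 = 2)
O(p) = 2*p
(26931 - 1*(-32600))/O(122) = (26931 - 1*(-32600))/((2*122)) = (26931 + 32600)/244 = 59531*(1/244) = 59531/244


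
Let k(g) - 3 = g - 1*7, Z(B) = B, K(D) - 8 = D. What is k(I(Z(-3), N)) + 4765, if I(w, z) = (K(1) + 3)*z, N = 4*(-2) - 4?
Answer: 4617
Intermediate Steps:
K(D) = 8 + D
N = -12 (N = -8 - 4 = -12)
I(w, z) = 12*z (I(w, z) = ((8 + 1) + 3)*z = (9 + 3)*z = 12*z)
k(g) = -4 + g (k(g) = 3 + (g - 1*7) = 3 + (g - 7) = 3 + (-7 + g) = -4 + g)
k(I(Z(-3), N)) + 4765 = (-4 + 12*(-12)) + 4765 = (-4 - 144) + 4765 = -148 + 4765 = 4617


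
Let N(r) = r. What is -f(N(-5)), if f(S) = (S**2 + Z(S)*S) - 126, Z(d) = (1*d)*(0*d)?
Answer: 101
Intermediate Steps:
Z(d) = 0 (Z(d) = d*0 = 0)
f(S) = -126 + S**2 (f(S) = (S**2 + 0*S) - 126 = (S**2 + 0) - 126 = S**2 - 126 = -126 + S**2)
-f(N(-5)) = -(-126 + (-5)**2) = -(-126 + 25) = -1*(-101) = 101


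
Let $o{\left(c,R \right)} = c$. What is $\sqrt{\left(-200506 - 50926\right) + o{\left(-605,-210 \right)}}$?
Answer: $i \sqrt{252037} \approx 502.03 i$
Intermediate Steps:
$\sqrt{\left(-200506 - 50926\right) + o{\left(-605,-210 \right)}} = \sqrt{\left(-200506 - 50926\right) - 605} = \sqrt{-251432 - 605} = \sqrt{-252037} = i \sqrt{252037}$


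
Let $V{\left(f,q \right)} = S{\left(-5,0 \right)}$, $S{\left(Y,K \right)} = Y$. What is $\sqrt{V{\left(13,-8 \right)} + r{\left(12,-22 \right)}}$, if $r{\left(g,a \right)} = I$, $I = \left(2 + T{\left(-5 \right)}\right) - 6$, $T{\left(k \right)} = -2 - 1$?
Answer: $2 i \sqrt{3} \approx 3.4641 i$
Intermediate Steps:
$T{\left(k \right)} = -3$ ($T{\left(k \right)} = -2 - 1 = -3$)
$V{\left(f,q \right)} = -5$
$I = -7$ ($I = \left(2 - 3\right) - 6 = -1 - 6 = -7$)
$r{\left(g,a \right)} = -7$
$\sqrt{V{\left(13,-8 \right)} + r{\left(12,-22 \right)}} = \sqrt{-5 - 7} = \sqrt{-12} = 2 i \sqrt{3}$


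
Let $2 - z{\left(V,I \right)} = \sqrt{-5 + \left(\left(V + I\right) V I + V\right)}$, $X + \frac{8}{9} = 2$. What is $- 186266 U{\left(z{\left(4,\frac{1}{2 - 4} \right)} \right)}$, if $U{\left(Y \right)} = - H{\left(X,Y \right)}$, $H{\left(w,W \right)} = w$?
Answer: $\frac{1862660}{9} \approx 2.0696 \cdot 10^{5}$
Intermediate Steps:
$X = \frac{10}{9}$ ($X = - \frac{8}{9} + 2 = \frac{10}{9} \approx 1.1111$)
$z{\left(V,I \right)} = 2 - \sqrt{-5 + V + I V \left(I + V\right)}$ ($z{\left(V,I \right)} = 2 - \sqrt{-5 + \left(\left(V + I\right) V I + V\right)} = 2 - \sqrt{-5 + \left(\left(I + V\right) V I + V\right)} = 2 - \sqrt{-5 + \left(V \left(I + V\right) I + V\right)} = 2 - \sqrt{-5 + \left(I V \left(I + V\right) + V\right)} = 2 - \sqrt{-5 + \left(V + I V \left(I + V\right)\right)} = 2 - \sqrt{-5 + V + I V \left(I + V\right)}$)
$U{\left(Y \right)} = - \frac{10}{9}$ ($U{\left(Y \right)} = \left(-1\right) \frac{10}{9} = - \frac{10}{9}$)
$- 186266 U{\left(z{\left(4,\frac{1}{2 - 4} \right)} \right)} = \left(-186266\right) \left(- \frac{10}{9}\right) = \frac{1862660}{9}$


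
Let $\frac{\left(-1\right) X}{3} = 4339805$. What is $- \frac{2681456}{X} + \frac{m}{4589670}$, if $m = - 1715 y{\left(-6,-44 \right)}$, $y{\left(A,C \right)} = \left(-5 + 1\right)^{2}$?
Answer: $\frac{398324847064}{1991827281435} \approx 0.19998$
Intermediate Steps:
$X = -13019415$ ($X = \left(-3\right) 4339805 = -13019415$)
$y{\left(A,C \right)} = 16$ ($y{\left(A,C \right)} = \left(-4\right)^{2} = 16$)
$m = -27440$ ($m = \left(-1715\right) 16 = -27440$)
$- \frac{2681456}{X} + \frac{m}{4589670} = - \frac{2681456}{-13019415} - \frac{27440}{4589670} = \left(-2681456\right) \left(- \frac{1}{13019415}\right) - \frac{2744}{458967} = \frac{2681456}{13019415} - \frac{2744}{458967} = \frac{398324847064}{1991827281435}$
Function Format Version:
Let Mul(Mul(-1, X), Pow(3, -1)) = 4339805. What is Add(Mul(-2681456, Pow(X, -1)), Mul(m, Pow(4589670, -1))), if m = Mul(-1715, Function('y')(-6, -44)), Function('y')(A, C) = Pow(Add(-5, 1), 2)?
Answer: Rational(398324847064, 1991827281435) ≈ 0.19998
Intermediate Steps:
X = -13019415 (X = Mul(-3, 4339805) = -13019415)
Function('y')(A, C) = 16 (Function('y')(A, C) = Pow(-4, 2) = 16)
m = -27440 (m = Mul(-1715, 16) = -27440)
Add(Mul(-2681456, Pow(X, -1)), Mul(m, Pow(4589670, -1))) = Add(Mul(-2681456, Pow(-13019415, -1)), Mul(-27440, Pow(4589670, -1))) = Add(Mul(-2681456, Rational(-1, 13019415)), Mul(-27440, Rational(1, 4589670))) = Add(Rational(2681456, 13019415), Rational(-2744, 458967)) = Rational(398324847064, 1991827281435)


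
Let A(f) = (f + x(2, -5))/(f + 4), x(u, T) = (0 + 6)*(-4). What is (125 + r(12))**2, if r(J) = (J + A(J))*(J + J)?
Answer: 156025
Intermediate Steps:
x(u, T) = -24 (x(u, T) = 6*(-4) = -24)
A(f) = (-24 + f)/(4 + f) (A(f) = (f - 24)/(f + 4) = (-24 + f)/(4 + f))
r(J) = 2*J*(J + (-24 + J)/(4 + J)) (r(J) = (J + (-24 + J)/(4 + J))*(J + J) = (J + (-24 + J)/(4 + J))*(2*J) = 2*J*(J + (-24 + J)/(4 + J)))
(125 + r(12))**2 = (125 + 2*12*(-24 + 12 + 12*(4 + 12))/(4 + 12))**2 = (125 + 2*12*(-24 + 12 + 12*16)/16)**2 = (125 + 2*12*(1/16)*(-24 + 12 + 192))**2 = (125 + 2*12*(1/16)*180)**2 = (125 + 270)**2 = 395**2 = 156025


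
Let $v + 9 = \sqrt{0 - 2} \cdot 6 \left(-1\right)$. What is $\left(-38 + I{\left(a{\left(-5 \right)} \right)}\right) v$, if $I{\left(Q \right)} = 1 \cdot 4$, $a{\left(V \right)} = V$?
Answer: $306 + 204 i \sqrt{2} \approx 306.0 + 288.5 i$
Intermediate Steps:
$v = -9 - 6 i \sqrt{2}$ ($v = -9 + \sqrt{0 - 2} \cdot 6 \left(-1\right) = -9 + \sqrt{-2} \cdot 6 \left(-1\right) = -9 + i \sqrt{2} \cdot 6 \left(-1\right) = -9 + 6 i \sqrt{2} \left(-1\right) = -9 - 6 i \sqrt{2} \approx -9.0 - 8.4853 i$)
$I{\left(Q \right)} = 4$
$\left(-38 + I{\left(a{\left(-5 \right)} \right)}\right) v = \left(-38 + 4\right) \left(-9 - 6 i \sqrt{2}\right) = - 34 \left(-9 - 6 i \sqrt{2}\right) = 306 + 204 i \sqrt{2}$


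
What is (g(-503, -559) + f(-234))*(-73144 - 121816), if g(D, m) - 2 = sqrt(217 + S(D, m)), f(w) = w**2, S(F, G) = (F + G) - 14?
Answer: -10675619680 - 194960*I*sqrt(859) ≈ -1.0676e+10 - 5.714e+6*I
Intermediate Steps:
S(F, G) = -14 + F + G
g(D, m) = 2 + sqrt(203 + D + m) (g(D, m) = 2 + sqrt(217 + (-14 + D + m)) = 2 + sqrt(203 + D + m))
(g(-503, -559) + f(-234))*(-73144 - 121816) = ((2 + sqrt(203 - 503 - 559)) + (-234)**2)*(-73144 - 121816) = ((2 + sqrt(-859)) + 54756)*(-194960) = ((2 + I*sqrt(859)) + 54756)*(-194960) = (54758 + I*sqrt(859))*(-194960) = -10675619680 - 194960*I*sqrt(859)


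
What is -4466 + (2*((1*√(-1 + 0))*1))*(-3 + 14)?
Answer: -4466 + 22*I ≈ -4466.0 + 22.0*I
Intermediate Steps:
-4466 + (2*((1*√(-1 + 0))*1))*(-3 + 14) = -4466 + (2*((1*√(-1))*1))*11 = -4466 + (2*((1*I)*1))*11 = -4466 + (2*(I*1))*11 = -4466 + (2*I)*11 = -4466 + 22*I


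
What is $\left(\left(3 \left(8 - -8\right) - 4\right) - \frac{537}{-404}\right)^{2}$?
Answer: $\frac{335365969}{163216} \approx 2054.7$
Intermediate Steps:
$\left(\left(3 \left(8 - -8\right) - 4\right) - \frac{537}{-404}\right)^{2} = \left(\left(3 \left(8 + 8\right) - 4\right) - - \frac{537}{404}\right)^{2} = \left(\left(3 \cdot 16 - 4\right) + \frac{537}{404}\right)^{2} = \left(\left(48 - 4\right) + \frac{537}{404}\right)^{2} = \left(44 + \frac{537}{404}\right)^{2} = \left(\frac{18313}{404}\right)^{2} = \frac{335365969}{163216}$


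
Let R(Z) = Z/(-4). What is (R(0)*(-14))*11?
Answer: 0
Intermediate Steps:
R(Z) = -Z/4 (R(Z) = Z*(-¼) = -Z/4)
(R(0)*(-14))*11 = (-¼*0*(-14))*11 = (0*(-14))*11 = 0*11 = 0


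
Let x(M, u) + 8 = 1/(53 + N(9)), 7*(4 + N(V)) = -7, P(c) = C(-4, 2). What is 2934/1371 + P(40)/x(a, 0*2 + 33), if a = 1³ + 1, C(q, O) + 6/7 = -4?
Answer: 3367842/1225217 ≈ 2.7488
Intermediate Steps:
C(q, O) = -34/7 (C(q, O) = -6/7 - 4 = -34/7)
P(c) = -34/7
N(V) = -5 (N(V) = -4 + (⅐)*(-7) = -4 - 1 = -5)
a = 2 (a = 1 + 1 = 2)
x(M, u) = -383/48 (x(M, u) = -8 + 1/(53 - 5) = -8 + 1/48 = -383/48)
2934/1371 + P(40)/x(a, 0*2 + 33) = 2934/1371 - 34/(7*(-383/48)) = 2934*(1/1371) - 34/7*(-48/383) = 978/457 + 1632/2681 = 3367842/1225217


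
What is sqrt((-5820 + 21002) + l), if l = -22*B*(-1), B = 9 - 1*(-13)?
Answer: sqrt(15666) ≈ 125.16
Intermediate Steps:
B = 22 (B = 9 + 13 = 22)
l = 484 (l = -22*22*(-1) = -484*(-1) = 484)
sqrt((-5820 + 21002) + l) = sqrt((-5820 + 21002) + 484) = sqrt(15182 + 484) = sqrt(15666)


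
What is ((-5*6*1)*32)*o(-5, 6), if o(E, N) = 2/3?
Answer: -640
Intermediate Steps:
o(E, N) = ⅔ (o(E, N) = 2*(⅓) = ⅔)
((-5*6*1)*32)*o(-5, 6) = ((-5*6*1)*32)*(⅔) = (-30*1*32)*(⅔) = -30*32*(⅔) = -960*⅔ = -640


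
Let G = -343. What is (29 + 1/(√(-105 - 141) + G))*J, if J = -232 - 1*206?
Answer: -20511672/1615 + 6*I*√246/1615 ≈ -12701.0 + 0.05827*I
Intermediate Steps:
J = -438 (J = -232 - 206 = -438)
(29 + 1/(√(-105 - 141) + G))*J = (29 + 1/(√(-105 - 141) - 343))*(-438) = (29 + 1/(√(-246) - 343))*(-438) = (29 + 1/(I*√246 - 343))*(-438) = (29 + 1/(-343 + I*√246))*(-438) = -12702 - 438/(-343 + I*√246)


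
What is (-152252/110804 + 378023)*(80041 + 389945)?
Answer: 4921494616121160/27701 ≈ 1.7766e+11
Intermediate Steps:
(-152252/110804 + 378023)*(80041 + 389945) = (-152252*1/110804 + 378023)*469986 = (-38063/27701 + 378023)*469986 = (10471577060/27701)*469986 = 4921494616121160/27701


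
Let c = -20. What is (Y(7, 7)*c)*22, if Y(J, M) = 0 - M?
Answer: 3080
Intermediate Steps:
Y(J, M) = -M
(Y(7, 7)*c)*22 = (-1*7*(-20))*22 = -7*(-20)*22 = 140*22 = 3080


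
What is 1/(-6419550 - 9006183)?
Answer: -1/15425733 ≈ -6.4827e-8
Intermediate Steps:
1/(-6419550 - 9006183) = 1/(-15425733) = -1/15425733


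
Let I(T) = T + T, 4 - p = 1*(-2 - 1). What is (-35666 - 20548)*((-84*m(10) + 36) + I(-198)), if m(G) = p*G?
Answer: 350775360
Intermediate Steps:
p = 7 (p = 4 - (-2 - 1) = 4 - (-3) = 4 - 1*(-3) = 4 + 3 = 7)
m(G) = 7*G
I(T) = 2*T
(-35666 - 20548)*((-84*m(10) + 36) + I(-198)) = (-35666 - 20548)*((-588*10 + 36) + 2*(-198)) = -56214*((-84*70 + 36) - 396) = -56214*((-5880 + 36) - 396) = -56214*(-5844 - 396) = -56214*(-6240) = 350775360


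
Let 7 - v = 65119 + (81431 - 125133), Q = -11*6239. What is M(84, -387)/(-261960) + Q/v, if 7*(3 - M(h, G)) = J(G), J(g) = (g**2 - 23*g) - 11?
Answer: 6462140473/1962997260 ≈ 3.2920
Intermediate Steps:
Q = -68629
J(g) = -11 + g**2 - 23*g
M(h, G) = 32/7 - G**2/7 + 23*G/7 (M(h, G) = 3 - (-11 + G**2 - 23*G)/7 = 3 + (11/7 - G**2/7 + 23*G/7) = 32/7 - G**2/7 + 23*G/7)
v = -21410 (v = 7 - (65119 + (81431 - 125133)) = 7 - (65119 - 43702) = 7 - 1*21417 = 7 - 21417 = -21410)
M(84, -387)/(-261960) + Q/v = (32/7 - 1/7*(-387)**2 + (23/7)*(-387))/(-261960) - 68629/(-21410) = (32/7 - 1/7*149769 - 8901/7)*(-1/261960) - 68629*(-1/21410) = (32/7 - 149769/7 - 8901/7)*(-1/261960) + 68629/21410 = -158638/7*(-1/261960) + 68629/21410 = 79319/916860 + 68629/21410 = 6462140473/1962997260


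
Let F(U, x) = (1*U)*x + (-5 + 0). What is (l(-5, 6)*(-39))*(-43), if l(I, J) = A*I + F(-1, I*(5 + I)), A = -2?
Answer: 8385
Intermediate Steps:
F(U, x) = -5 + U*x (F(U, x) = U*x - 5 = -5 + U*x)
l(I, J) = -5 - 2*I - I*(5 + I) (l(I, J) = -2*I + (-5 - I*(5 + I)) = -5 - 2*I - I*(5 + I))
(l(-5, 6)*(-39))*(-43) = ((-5 - 1*(-5)² - 7*(-5))*(-39))*(-43) = ((-5 - 1*25 + 35)*(-39))*(-43) = ((-5 - 25 + 35)*(-39))*(-43) = (5*(-39))*(-43) = -195*(-43) = 8385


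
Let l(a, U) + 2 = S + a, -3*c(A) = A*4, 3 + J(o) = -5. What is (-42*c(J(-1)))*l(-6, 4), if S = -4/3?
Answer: 12544/3 ≈ 4181.3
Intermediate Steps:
S = -4/3 (S = -4*⅓ = -4/3 ≈ -1.3333)
J(o) = -8 (J(o) = -3 - 5 = -8)
c(A) = -4*A/3 (c(A) = -A*4/3 = -4*A/3)
l(a, U) = -10/3 + a (l(a, U) = -2 + (-4/3 + a) = -10/3 + a)
(-42*c(J(-1)))*l(-6, 4) = (-(-56)*(-8))*(-10/3 - 6) = -42*32/3*(-28/3) = -448*(-28/3) = 12544/3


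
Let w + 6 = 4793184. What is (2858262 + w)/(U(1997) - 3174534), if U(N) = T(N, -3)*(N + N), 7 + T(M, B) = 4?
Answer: -637620/265543 ≈ -2.4012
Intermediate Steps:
w = 4793178 (w = -6 + 4793184 = 4793178)
T(M, B) = -3 (T(M, B) = -7 + 4 = -3)
U(N) = -6*N (U(N) = -3*(N + N) = -6*N)
(2858262 + w)/(U(1997) - 3174534) = (2858262 + 4793178)/(-6*1997 - 3174534) = 7651440/(-11982 - 3174534) = 7651440/(-3186516) = 7651440*(-1/3186516) = -637620/265543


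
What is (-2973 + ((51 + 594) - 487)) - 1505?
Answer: -4320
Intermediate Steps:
(-2973 + ((51 + 594) - 487)) - 1505 = (-2973 + (645 - 487)) - 1505 = (-2973 + 158) - 1505 = -2815 - 1505 = -4320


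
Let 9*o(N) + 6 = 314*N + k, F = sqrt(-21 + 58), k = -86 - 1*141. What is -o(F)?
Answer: 233/9 - 314*sqrt(37)/9 ≈ -186.33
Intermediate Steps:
k = -227 (k = -86 - 141 = -227)
F = sqrt(37) ≈ 6.0828
o(N) = -233/9 + 314*N/9 (o(N) = -2/3 + (314*N - 227)/9 = -2/3 + (-227 + 314*N)/9 = -2/3 + (-227/9 + 314*N/9) = -233/9 + 314*N/9)
-o(F) = -(-233/9 + 314*sqrt(37)/9) = 233/9 - 314*sqrt(37)/9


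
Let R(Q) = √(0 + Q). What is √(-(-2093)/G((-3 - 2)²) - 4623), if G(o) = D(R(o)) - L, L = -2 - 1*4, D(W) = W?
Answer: 2*I*√134090/11 ≈ 66.579*I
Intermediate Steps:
R(Q) = √Q
L = -6 (L = -2 - 4 = -6)
G(o) = 6 + √o (G(o) = √o - 1*(-6) = √o + 6 = 6 + √o)
√(-(-2093)/G((-3 - 2)²) - 4623) = √(-(-2093)/(6 + √((-3 - 2)²)) - 4623) = √(-(-2093)/(6 + √((-5)²)) - 4623) = √(-(-2093)/(6 + √25) - 4623) = √(-(-2093)/(6 + 5) - 4623) = √(-(-2093)/11 - 4623) = √(-161*(-13/11) - 4623) = √(2093/11 - 4623) = √(-48760/11) = 2*I*√134090/11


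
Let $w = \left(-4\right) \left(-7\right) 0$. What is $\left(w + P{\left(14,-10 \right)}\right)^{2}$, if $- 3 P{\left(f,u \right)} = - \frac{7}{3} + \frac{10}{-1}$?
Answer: $\frac{1369}{81} \approx 16.901$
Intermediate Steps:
$P{\left(f,u \right)} = \frac{37}{9}$ ($P{\left(f,u \right)} = - \frac{- \frac{7}{3} + \frac{10}{-1}}{3} = - \frac{\left(-7\right) \frac{1}{3} + 10 \left(-1\right)}{3} = - \frac{- \frac{7}{3} - 10}{3} = \left(- \frac{1}{3}\right) \left(- \frac{37}{3}\right) = \frac{37}{9}$)
$w = 0$ ($w = 28 \cdot 0 = 0$)
$\left(w + P{\left(14,-10 \right)}\right)^{2} = \left(0 + \frac{37}{9}\right)^{2} = \left(\frac{37}{9}\right)^{2} = \frac{1369}{81}$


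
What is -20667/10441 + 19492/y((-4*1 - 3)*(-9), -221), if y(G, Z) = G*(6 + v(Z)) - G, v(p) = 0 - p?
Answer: -45370387/74329479 ≈ -0.61040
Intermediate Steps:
v(p) = -p
y(G, Z) = -G + G*(6 - Z) (y(G, Z) = G*(6 - Z) - G = -G + G*(6 - Z))
-20667/10441 + 19492/y((-4*1 - 3)*(-9), -221) = -20667/10441 + 19492/((((-4*1 - 3)*(-9))*(5 - 1*(-221)))) = -20667*1/10441 + 19492/((((-4 - 3)*(-9))*(5 + 221))) = -20667/10441 + 19492/((-7*(-9)*226)) = -20667/10441 + 19492/((63*226)) = -20667/10441 + 19492/14238 = -20667/10441 + 19492*(1/14238) = -20667/10441 + 9746/7119 = -45370387/74329479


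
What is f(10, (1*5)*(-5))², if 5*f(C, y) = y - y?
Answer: 0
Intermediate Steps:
f(C, y) = 0 (f(C, y) = (y - y)/5 = (⅕)*0 = 0)
f(10, (1*5)*(-5))² = 0² = 0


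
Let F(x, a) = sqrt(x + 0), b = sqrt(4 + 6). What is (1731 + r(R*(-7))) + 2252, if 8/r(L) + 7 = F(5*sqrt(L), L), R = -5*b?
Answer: 3983 - 8/(7 - 2**(1/8)*5**(7/8)*7**(1/4)) ≈ 4014.7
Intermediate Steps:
b = sqrt(10) ≈ 3.1623
F(x, a) = sqrt(x)
R = -5*sqrt(10) ≈ -15.811
r(L) = 8/(-7 + sqrt(5)*L**(1/4)) (r(L) = 8/(-7 + sqrt(5*sqrt(L))) = 8/(-7 + sqrt(5)*L**(1/4)))
(1731 + r(R*(-7))) + 2252 = (1731 + 8/(-7 + sqrt(5)*(-5*sqrt(10)*(-7))**(1/4))) + 2252 = (1731 + 8/(-7 + sqrt(5)*(35*sqrt(10))**(1/4))) + 2252 = (1731 + 8/(-7 + sqrt(5)*(2**(1/8)*5**(3/8)*7**(1/4)))) + 2252 = (1731 + 8/(-7 + 2**(1/8)*5**(7/8)*7**(1/4))) + 2252 = 3983 + 8/(-7 + 2**(1/8)*5**(7/8)*7**(1/4))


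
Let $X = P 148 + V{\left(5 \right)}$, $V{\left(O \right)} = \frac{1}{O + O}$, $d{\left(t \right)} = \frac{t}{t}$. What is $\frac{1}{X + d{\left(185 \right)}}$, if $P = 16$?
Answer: $\frac{10}{23691} \approx 0.0004221$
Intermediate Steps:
$d{\left(t \right)} = 1$
$V{\left(O \right)} = \frac{1}{2 O}$
$X = \frac{23681}{10}$ ($X = 16 \cdot 148 + \frac{1}{2 \cdot 5} = 2368 + \frac{1}{2} \cdot \frac{1}{5} = 2368 + \frac{1}{10} = \frac{23681}{10} \approx 2368.1$)
$\frac{1}{X + d{\left(185 \right)}} = \frac{1}{\frac{23681}{10} + 1} = \frac{1}{\frac{23691}{10}} = \frac{10}{23691}$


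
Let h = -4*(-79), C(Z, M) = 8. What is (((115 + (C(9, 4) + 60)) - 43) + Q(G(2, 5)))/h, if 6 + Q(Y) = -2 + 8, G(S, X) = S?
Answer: 35/79 ≈ 0.44304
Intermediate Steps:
h = 316
Q(Y) = 0 (Q(Y) = -6 + (-2 + 8) = -6 + 6 = 0)
(((115 + (C(9, 4) + 60)) - 43) + Q(G(2, 5)))/h = (((115 + (8 + 60)) - 43) + 0)/316 = (((115 + 68) - 43) + 0)*(1/316) = ((183 - 43) + 0)*(1/316) = (140 + 0)*(1/316) = 140*(1/316) = 35/79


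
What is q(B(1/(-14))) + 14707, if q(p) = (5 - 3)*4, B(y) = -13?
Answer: 14715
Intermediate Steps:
q(p) = 8 (q(p) = 2*4 = 8)
q(B(1/(-14))) + 14707 = 8 + 14707 = 14715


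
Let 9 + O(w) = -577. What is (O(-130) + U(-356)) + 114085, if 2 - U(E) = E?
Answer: 113857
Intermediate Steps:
O(w) = -586 (O(w) = -9 - 577 = -586)
U(E) = 2 - E
(O(-130) + U(-356)) + 114085 = (-586 + (2 - 1*(-356))) + 114085 = (-586 + (2 + 356)) + 114085 = (-586 + 358) + 114085 = -228 + 114085 = 113857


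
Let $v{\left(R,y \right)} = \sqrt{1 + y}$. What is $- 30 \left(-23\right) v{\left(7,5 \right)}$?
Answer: $690 \sqrt{6} \approx 1690.1$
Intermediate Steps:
$- 30 \left(-23\right) v{\left(7,5 \right)} = - 30 \left(-23\right) \sqrt{1 + 5} = - \left(-690\right) \sqrt{6} = 690 \sqrt{6}$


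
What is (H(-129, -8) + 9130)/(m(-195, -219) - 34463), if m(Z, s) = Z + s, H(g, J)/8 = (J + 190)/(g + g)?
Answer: -1177042/4499133 ≈ -0.26162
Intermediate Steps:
H(g, J) = 4*(190 + J)/g (H(g, J) = 8*((J + 190)/(g + g)) = 8*((190 + J)/((2*g))) = 8*((190 + J)*(1/(2*g))) = 8*((190 + J)/(2*g)) = 4*(190 + J)/g)
(H(-129, -8) + 9130)/(m(-195, -219) - 34463) = (4*(190 - 8)/(-129) + 9130)/((-195 - 219) - 34463) = (4*(-1/129)*182 + 9130)/(-414 - 34463) = (-728/129 + 9130)/(-34877) = (1177042/129)*(-1/34877) = -1177042/4499133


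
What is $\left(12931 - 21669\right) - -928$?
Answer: $-7810$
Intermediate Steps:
$\left(12931 - 21669\right) - -928 = -8738 + 928 = -7810$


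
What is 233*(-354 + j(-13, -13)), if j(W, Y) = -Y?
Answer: -79453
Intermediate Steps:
233*(-354 + j(-13, -13)) = 233*(-354 - 1*(-13)) = 233*(-354 + 13) = 233*(-341) = -79453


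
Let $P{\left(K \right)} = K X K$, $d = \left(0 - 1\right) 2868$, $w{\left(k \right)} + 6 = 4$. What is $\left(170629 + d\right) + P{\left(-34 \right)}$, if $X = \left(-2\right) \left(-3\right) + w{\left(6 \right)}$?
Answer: $172385$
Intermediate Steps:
$w{\left(k \right)} = -2$ ($w{\left(k \right)} = -6 + 4 = -2$)
$X = 4$ ($X = \left(-2\right) \left(-3\right) - 2 = 6 - 2 = 4$)
$d = -2868$ ($d = \left(-1\right) 2868 = -2868$)
$P{\left(K \right)} = 4 K^{2}$ ($P{\left(K \right)} = K 4 K = 4 K K = 4 K^{2}$)
$\left(170629 + d\right) + P{\left(-34 \right)} = \left(170629 - 2868\right) + 4 \left(-34\right)^{2} = 167761 + 4 \cdot 1156 = 167761 + 4624 = 172385$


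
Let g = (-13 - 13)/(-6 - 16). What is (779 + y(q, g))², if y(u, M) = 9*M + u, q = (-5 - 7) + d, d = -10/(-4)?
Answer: 294568569/484 ≈ 6.0861e+5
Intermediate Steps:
g = 13/11 (g = -26/(-22) = -26*(-1/22) = 13/11 ≈ 1.1818)
d = 5/2 (d = -10*(-¼) = 5/2 ≈ 2.5000)
q = -19/2 (q = (-5 - 7) + 5/2 = -12 + 5/2 = -19/2 ≈ -9.5000)
y(u, M) = u + 9*M
(779 + y(q, g))² = (779 + (-19/2 + 9*(13/11)))² = (779 + (-19/2 + 117/11))² = (779 + 25/22)² = (17163/22)² = 294568569/484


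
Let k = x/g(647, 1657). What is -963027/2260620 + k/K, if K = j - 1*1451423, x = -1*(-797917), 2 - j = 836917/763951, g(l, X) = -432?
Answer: -12775551655092428047/30079322184418542720 ≈ -0.42473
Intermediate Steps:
j = 690985/763951 (j = 2 - 836917/763951 = 690985/763951 ≈ 0.90449)
x = 797917
k = -797917/432 (k = 797917/(-432) = 797917*(-1/432) = -797917/432 ≈ -1847.0)
K = -1108815361288/763951 (K = 690985/763951 - 1*1451423 = 690985/763951 - 1451423 = -1108815361288/763951 ≈ -1.4514e+6)
-963027/2260620 + k/K = -963027/2260620 - 797917/(432*(-1108815361288/763951)) = -963027*1/2260620 - 797917/432*(-763951/1108815361288) = -107003/251180 + 609569490067/479008236076416 = -12775551655092428047/30079322184418542720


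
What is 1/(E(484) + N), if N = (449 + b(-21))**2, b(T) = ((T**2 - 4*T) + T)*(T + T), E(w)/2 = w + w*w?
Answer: 1/429746441 ≈ 2.3270e-9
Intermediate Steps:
E(w) = 2*w + 2*w**2 (E(w) = 2*(w + w*w) = 2*(w + w**2) = 2*w + 2*w**2)
b(T) = 2*T*(T**2 - 3*T) (b(T) = (T**2 - 3*T)*(2*T) = 2*T*(T**2 - 3*T))
N = 429276961 (N = (449 + 2*(-21)**2*(-3 - 21))**2 = (449 + 2*441*(-24))**2 = (449 - 21168)**2 = (-20719)**2 = 429276961)
1/(E(484) + N) = 1/(2*484*(1 + 484) + 429276961) = 1/(2*484*485 + 429276961) = 1/(469480 + 429276961) = 1/429746441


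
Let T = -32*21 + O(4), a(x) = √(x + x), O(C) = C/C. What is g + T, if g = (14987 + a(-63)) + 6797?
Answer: 21113 + 3*I*√14 ≈ 21113.0 + 11.225*I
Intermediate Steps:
O(C) = 1
a(x) = √2*√x (a(x) = √(2*x) = √2*√x)
T = -671 (T = -32*21 + 1 = -672 + 1 = -671)
g = 21784 + 3*I*√14 (g = (14987 + √2*√(-63)) + 6797 = (14987 + √2*(3*I*√7)) + 6797 = (14987 + 3*I*√14) + 6797 = 21784 + 3*I*√14 ≈ 21784.0 + 11.225*I)
g + T = (21784 + 3*I*√14) - 671 = 21113 + 3*I*√14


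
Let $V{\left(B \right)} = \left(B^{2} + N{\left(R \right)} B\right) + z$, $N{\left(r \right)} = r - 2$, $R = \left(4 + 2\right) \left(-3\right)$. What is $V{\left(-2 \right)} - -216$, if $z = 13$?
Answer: $273$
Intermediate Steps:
$R = -18$ ($R = 6 \left(-3\right) = -18$)
$N{\left(r \right)} = -2 + r$
$V{\left(B \right)} = 13 + B^{2} - 20 B$ ($V{\left(B \right)} = \left(B^{2} + \left(-2 - 18\right) B\right) + 13 = \left(B^{2} - 20 B\right) + 13 = 13 + B^{2} - 20 B$)
$V{\left(-2 \right)} - -216 = \left(13 + \left(-2\right)^{2} - -40\right) - -216 = \left(13 + 4 + 40\right) + 216 = 57 + 216 = 273$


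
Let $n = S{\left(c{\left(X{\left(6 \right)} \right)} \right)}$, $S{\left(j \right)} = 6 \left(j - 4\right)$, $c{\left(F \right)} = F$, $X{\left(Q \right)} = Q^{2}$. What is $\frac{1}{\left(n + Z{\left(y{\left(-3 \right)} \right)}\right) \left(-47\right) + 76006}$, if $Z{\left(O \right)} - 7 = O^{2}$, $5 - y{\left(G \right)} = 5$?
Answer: $\frac{1}{66653} \approx 1.5003 \cdot 10^{-5}$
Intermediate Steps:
$y{\left(G \right)} = 0$ ($y{\left(G \right)} = 5 - 5 = 0$)
$Z{\left(O \right)} = 7 + O^{2}$
$S{\left(j \right)} = -24 + 6 j$ ($S{\left(j \right)} = 6 \left(-4 + j\right) = -24 + 6 j$)
$n = 192$ ($n = -24 + 6 \cdot 6^{2} = -24 + 6 \cdot 36 = -24 + 216 = 192$)
$\frac{1}{\left(n + Z{\left(y{\left(-3 \right)} \right)}\right) \left(-47\right) + 76006} = \frac{1}{\left(192 + \left(7 + 0^{2}\right)\right) \left(-47\right) + 76006} = \frac{1}{\left(192 + \left(7 + 0\right)\right) \left(-47\right) + 76006} = \frac{1}{\left(192 + 7\right) \left(-47\right) + 76006} = \frac{1}{199 \left(-47\right) + 76006} = \frac{1}{-9353 + 76006} = \frac{1}{66653}$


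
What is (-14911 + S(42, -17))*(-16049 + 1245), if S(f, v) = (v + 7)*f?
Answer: 226960124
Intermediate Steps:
S(f, v) = f*(7 + v) (S(f, v) = (7 + v)*f = f*(7 + v))
(-14911 + S(42, -17))*(-16049 + 1245) = (-14911 + 42*(7 - 17))*(-16049 + 1245) = (-14911 + 42*(-10))*(-14804) = (-14911 - 420)*(-14804) = -15331*(-14804) = 226960124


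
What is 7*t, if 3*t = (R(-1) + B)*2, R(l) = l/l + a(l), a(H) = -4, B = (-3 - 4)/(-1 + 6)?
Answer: -308/15 ≈ -20.533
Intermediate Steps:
B = -7/5 ≈ -1.4000
R(l) = -3 (R(l) = l/l - 4 = 1 - 4 = -3)
t = -44/15 (t = ((-3 - 7/5)*2)/3 = (-22/5*2)/3 = (⅓)*(-44/5) = -44/15 ≈ -2.9333)
7*t = 7*(-44/15) = -308/15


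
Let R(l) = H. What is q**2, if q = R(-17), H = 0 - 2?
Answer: 4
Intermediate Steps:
H = -2
R(l) = -2
q = -2
q**2 = (-2)**2 = 4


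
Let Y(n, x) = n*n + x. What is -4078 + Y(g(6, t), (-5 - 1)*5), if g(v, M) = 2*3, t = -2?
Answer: -4072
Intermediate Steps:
g(v, M) = 6
Y(n, x) = x + n² (Y(n, x) = n² + x = x + n²)
-4078 + Y(g(6, t), (-5 - 1)*5) = -4078 + ((-5 - 1)*5 + 6²) = -4078 + (-6*5 + 36) = -4078 + (-30 + 36) = -4078 + 6 = -4072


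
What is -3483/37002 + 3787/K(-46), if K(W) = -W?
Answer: 11663863/141841 ≈ 82.232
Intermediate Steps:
-3483/37002 + 3787/K(-46) = -3483/37002 + 3787/((-1*(-46))) = -3483*1/37002 + 3787/46 = -1161/12334 + 3787*(1/46) = -1161/12334 + 3787/46 = 11663863/141841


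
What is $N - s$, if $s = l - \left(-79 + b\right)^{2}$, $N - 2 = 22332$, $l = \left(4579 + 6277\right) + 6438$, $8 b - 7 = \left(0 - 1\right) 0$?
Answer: $\frac{713185}{64} \approx 11144.0$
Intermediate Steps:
$b = \frac{7}{8}$ ($b = \frac{7}{8} + \frac{\left(0 - 1\right) 0}{8} = \frac{7}{8} + \frac{\left(-1\right) 0}{8} = \frac{7}{8} + \frac{1}{8} \cdot 0 = \frac{7}{8} + 0 = \frac{7}{8} \approx 0.875$)
$l = 17294$ ($l = 10856 + 6438 = 17294$)
$N = 22334$ ($N = 2 + 22332 = 22334$)
$s = \frac{716191}{64}$ ($s = 17294 - \left(-79 + \frac{7}{8}\right)^{2} = 17294 - \left(- \frac{625}{8}\right)^{2} = 17294 - \frac{390625}{64} = \frac{716191}{64} \approx 11190.0$)
$N - s = 22334 - \frac{716191}{64} = \frac{713185}{64}$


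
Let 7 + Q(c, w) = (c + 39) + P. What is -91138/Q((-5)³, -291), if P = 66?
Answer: 91138/27 ≈ 3375.5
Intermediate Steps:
Q(c, w) = 98 + c (Q(c, w) = -7 + ((c + 39) + 66) = -7 + ((39 + c) + 66) = -7 + (105 + c) = 98 + c)
-91138/Q((-5)³, -291) = -91138/(98 + (-5)³) = -91138/(98 - 125) = -91138/(-27) = -91138*(-1/27) = 91138/27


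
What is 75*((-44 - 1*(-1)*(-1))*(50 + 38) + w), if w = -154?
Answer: -308550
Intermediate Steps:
75*((-44 - 1*(-1)*(-1))*(50 + 38) + w) = 75*((-44 - 1*(-1)*(-1))*(50 + 38) - 154) = 75*((-44 + 1*(-1))*88 - 154) = 75*((-44 - 1)*88 - 154) = 75*(-45*88 - 154) = 75*(-3960 - 154) = 75*(-4114) = -308550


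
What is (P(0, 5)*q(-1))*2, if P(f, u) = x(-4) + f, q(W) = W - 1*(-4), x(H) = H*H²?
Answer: -384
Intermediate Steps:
x(H) = H³
q(W) = 4 + W (q(W) = W + 4 = 4 + W)
P(f, u) = -64 + f (P(f, u) = (-4)³ + f = -64 + f)
(P(0, 5)*q(-1))*2 = ((-64 + 0)*(4 - 1))*2 = -64*3*2 = -192*2 = -384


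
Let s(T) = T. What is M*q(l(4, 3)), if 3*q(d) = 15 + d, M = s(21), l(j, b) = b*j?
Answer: 189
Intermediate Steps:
M = 21
q(d) = 5 + d/3 (q(d) = (15 + d)/3 = 5 + d/3)
M*q(l(4, 3)) = 21*(5 + (3*4)/3) = 21*(5 + (⅓)*12) = 21*(5 + 4) = 21*9 = 189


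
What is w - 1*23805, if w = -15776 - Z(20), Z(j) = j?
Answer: -39601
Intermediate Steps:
w = -15796 (w = -15776 - 1*20 = -15776 - 20 = -15796)
w - 1*23805 = -15796 - 1*23805 = -15796 - 23805 = -39601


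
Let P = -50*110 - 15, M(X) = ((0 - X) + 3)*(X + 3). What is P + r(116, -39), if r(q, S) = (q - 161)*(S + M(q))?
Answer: 601355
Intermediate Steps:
M(X) = (3 + X)*(3 - X) (M(X) = (-X + 3)*(3 + X) = (3 - X)*(3 + X) = (3 + X)*(3 - X))
r(q, S) = (-161 + q)*(9 + S - q²) (r(q, S) = (q - 161)*(S + (9 - q²)) = (-161 + q)*(9 + S - q²))
P = -5515 (P = -5500 - 15 = -5515)
P + r(116, -39) = -5515 + (-1449 - 161*(-39) + 161*116² - 39*116 - 1*116*(-9 + 116²)) = -5515 + (-1449 + 6279 + 161*13456 - 4524 - 1*116*(-9 + 13456)) = -5515 + (-1449 + 6279 + 2166416 - 4524 - 1*116*13447) = -5515 + (-1449 + 6279 + 2166416 - 4524 - 1559852) = -5515 + 606870 = 601355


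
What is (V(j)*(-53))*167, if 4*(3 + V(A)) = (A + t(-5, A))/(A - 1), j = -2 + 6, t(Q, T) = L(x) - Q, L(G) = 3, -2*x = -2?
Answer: 17702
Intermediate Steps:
x = 1 (x = -1/2*(-2) = 1)
t(Q, T) = 3 - Q
j = 4
V(A) = -3 + (8 + A)/(4*(-1 + A)) (V(A) = -3 + ((A + (3 - 1*(-5)))/(A - 1))/4 = -3 + ((A + (3 + 5))/(-1 + A))/4 = -3 + ((A + 8)/(-1 + A))/4 = -3 + ((8 + A)/(-1 + A))/4 = -3 + (8 + A)/(4*(-1 + A)))
(V(j)*(-53))*167 = (((20 - 11*4)/(4*(-1 + 4)))*(-53))*167 = (((1/4)*(20 - 44)/3)*(-53))*167 = (((1/4)*(1/3)*(-24))*(-53))*167 = -2*(-53)*167 = 106*167 = 17702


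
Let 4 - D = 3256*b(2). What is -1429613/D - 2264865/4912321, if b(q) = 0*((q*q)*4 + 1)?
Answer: -7022727021233/19649284 ≈ -3.5740e+5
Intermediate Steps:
b(q) = 0 (b(q) = 0*(q²*4 + 1) = 0*(4*q² + 1) = 0*(1 + 4*q²) = 0)
D = 4 (D = 4 - 3256*0 = 4 - 1*0 = 4 + 0 = 4)
-1429613/D - 2264865/4912321 = -1429613/4 - 2264865/4912321 = -7022727021233/19649284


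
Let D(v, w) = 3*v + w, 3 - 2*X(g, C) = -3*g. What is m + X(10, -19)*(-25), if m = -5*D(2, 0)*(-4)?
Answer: -585/2 ≈ -292.50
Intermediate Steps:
X(g, C) = 3/2 + 3*g/2 (X(g, C) = 3/2 - (-3)*g/2 = 3/2 + 3*g/2)
D(v, w) = w + 3*v
m = 120 (m = -5*(0 + 3*2)*(-4) = -5*(0 + 6)*(-4) = -5*6*(-4) = -30*(-4) = 120)
m + X(10, -19)*(-25) = 120 + (3/2 + (3/2)*10)*(-25) = 120 + (3/2 + 15)*(-25) = 120 + (33/2)*(-25) = 120 - 825/2 = -585/2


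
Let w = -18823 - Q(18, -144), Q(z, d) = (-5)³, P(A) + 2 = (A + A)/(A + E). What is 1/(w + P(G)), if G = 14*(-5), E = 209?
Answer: -139/2599440 ≈ -5.3473e-5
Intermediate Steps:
G = -70
P(A) = -2 + 2*A/(209 + A) (P(A) = -2 + (A + A)/(A + 209) = -2 + (2*A)/(209 + A) = -2 + 2*A/(209 + A))
Q(z, d) = -125
w = -18698 (w = -18823 - 1*(-125) = -18823 + 125 = -18698)
1/(w + P(G)) = 1/(-18698 - 418/(209 - 70)) = 1/(-18698 - 418/139) = 1/(-2599440/139) = -139/2599440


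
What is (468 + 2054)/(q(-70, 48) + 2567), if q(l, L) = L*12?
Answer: 2522/3143 ≈ 0.80242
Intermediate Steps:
q(l, L) = 12*L
(468 + 2054)/(q(-70, 48) + 2567) = (468 + 2054)/(12*48 + 2567) = 2522/(576 + 2567) = 2522/3143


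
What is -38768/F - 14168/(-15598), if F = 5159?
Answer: -24164116/3657731 ≈ -6.6063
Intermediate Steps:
-38768/F - 14168/(-15598) = -38768/5159 - 14168/(-15598) = -38768*1/5159 - 14168*(-1/15598) = -38768/5159 + 644/709 = -24164116/3657731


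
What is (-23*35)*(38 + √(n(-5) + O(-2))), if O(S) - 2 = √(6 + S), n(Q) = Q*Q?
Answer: -30590 - 805*√29 ≈ -34925.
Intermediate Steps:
n(Q) = Q²
O(S) = 2 + √(6 + S)
(-23*35)*(38 + √(n(-5) + O(-2))) = (-23*35)*(38 + √((-5)² + (2 + √(6 - 2)))) = -805*(38 + √(25 + (2 + √4))) = -805*(38 + √(25 + (2 + 2))) = -805*(38 + √(25 + 4)) = -805*(38 + √29) = -30590 - 805*√29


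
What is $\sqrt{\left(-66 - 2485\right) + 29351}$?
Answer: $20 \sqrt{67} \approx 163.71$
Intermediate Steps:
$\sqrt{\left(-66 - 2485\right) + 29351} = \sqrt{-2551 + 29351} = \sqrt{26800} = 20 \sqrt{67}$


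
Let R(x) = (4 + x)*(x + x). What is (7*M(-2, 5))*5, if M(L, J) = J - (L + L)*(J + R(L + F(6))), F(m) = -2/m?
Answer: -1925/9 ≈ -213.89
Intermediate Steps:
R(x) = 2*x*(4 + x) (R(x) = (4 + x)*(2*x) = 2*x*(4 + x))
M(L, J) = J - 2*L*(J + 2*(-⅓ + L)*(11/3 + L)) (M(L, J) = J - (L + L)*(J + 2*(L - 2/6)*(4 + (L - 2/6))) = J - 2*L*(J + 2*(L - 2*⅙)*(4 + (L - 2*⅙))) = J - 2*L*(J + 2*(L - ⅓)*(4 + (L - ⅓))) = J - 2*L*(J + 2*(-⅓ + L)*(4 + (-⅓ + L))) = J - 2*L*(J + 2*(-⅓ + L)*(11/3 + L)))
(7*M(-2, 5))*5 = (7*(5 - 2*5*(-2) - 4/9*(-2)*(-1 + 3*(-2))*(11 + 3*(-2))))*5 = (7*(5 + 20 - 4/9*(-2)*(-1 - 6)*(11 - 6)))*5 = (7*(5 + 20 - 4/9*(-2)*(-7)*5))*5 = (7*(5 + 20 - 280/9))*5 = (7*(-55/9))*5 = -385/9*5 = -1925/9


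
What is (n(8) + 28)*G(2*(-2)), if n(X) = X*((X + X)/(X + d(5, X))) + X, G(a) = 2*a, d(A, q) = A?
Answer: -4768/13 ≈ -366.77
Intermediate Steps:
n(X) = X + 2*X²/(5 + X) (n(X) = X*((X + X)/(X + 5)) + X = X*((2*X)/(5 + X)) + X = X*(2*X/(5 + X)) + X = 2*X²/(5 + X) + X = X + 2*X²/(5 + X))
(n(8) + 28)*G(2*(-2)) = (8*(5 + 3*8)/(5 + 8) + 28)*(2*(2*(-2))) = (8*(5 + 24)/13 + 28)*(2*(-4)) = (8*(1/13)*29 + 28)*(-8) = (232/13 + 28)*(-8) = (596/13)*(-8) = -4768/13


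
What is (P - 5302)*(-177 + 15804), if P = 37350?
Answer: 500814096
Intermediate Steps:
(P - 5302)*(-177 + 15804) = (37350 - 5302)*(-177 + 15804) = 32048*15627 = 500814096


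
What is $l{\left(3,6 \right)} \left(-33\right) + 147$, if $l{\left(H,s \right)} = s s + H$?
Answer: $-1140$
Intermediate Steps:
$l{\left(H,s \right)} = H + s^{2}$ ($l{\left(H,s \right)} = s^{2} + H = H + s^{2}$)
$l{\left(3,6 \right)} \left(-33\right) + 147 = \left(3 + 6^{2}\right) \left(-33\right) + 147 = \left(3 + 36\right) \left(-33\right) + 147 = 39 \left(-33\right) + 147 = -1287 + 147 = -1140$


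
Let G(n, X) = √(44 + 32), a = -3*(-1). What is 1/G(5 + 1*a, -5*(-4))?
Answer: √19/38 ≈ 0.11471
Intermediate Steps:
a = 3
G(n, X) = 2*√19 (G(n, X) = √76 = 2*√19)
1/G(5 + 1*a, -5*(-4)) = 1/(2*√19) = √19/38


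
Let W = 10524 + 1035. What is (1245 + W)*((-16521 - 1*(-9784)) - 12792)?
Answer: -250049316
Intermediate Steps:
W = 11559
(1245 + W)*((-16521 - 1*(-9784)) - 12792) = (1245 + 11559)*((-16521 - 1*(-9784)) - 12792) = 12804*((-16521 + 9784) - 12792) = 12804*(-6737 - 12792) = 12804*(-19529) = -250049316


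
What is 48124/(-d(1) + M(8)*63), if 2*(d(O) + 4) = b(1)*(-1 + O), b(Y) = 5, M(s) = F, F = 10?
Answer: 24062/317 ≈ 75.905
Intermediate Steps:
M(s) = 10
d(O) = -13/2 + 5*O/2 (d(O) = -4 + (5*(-1 + O))/2 = -4 + (-5 + 5*O)/2 = -4 + (-5/2 + 5*O/2) = -13/2 + 5*O/2)
48124/(-d(1) + M(8)*63) = 48124/(-(-13/2 + (5/2)*1) + 10*63) = 48124/(-(-13/2 + 5/2) + 630) = 48124/(-1*(-4) + 630) = 48124/(4 + 630) = 48124/634 = 48124*(1/634) = 24062/317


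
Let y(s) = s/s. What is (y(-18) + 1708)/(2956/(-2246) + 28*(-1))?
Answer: -1919207/32922 ≈ -58.296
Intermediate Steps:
y(s) = 1
(y(-18) + 1708)/(2956/(-2246) + 28*(-1)) = (1 + 1708)/(2956/(-2246) + 28*(-1)) = 1709/(2956*(-1/2246) - 28) = 1709/(-1478/1123 - 28) = 1709/(-32922/1123) = 1709*(-1123/32922) = -1919207/32922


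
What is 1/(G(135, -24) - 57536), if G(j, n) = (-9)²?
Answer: -1/57455 ≈ -1.7405e-5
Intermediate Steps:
G(j, n) = 81
1/(G(135, -24) - 57536) = 1/(81 - 57536) = 1/(-57455) = -1/57455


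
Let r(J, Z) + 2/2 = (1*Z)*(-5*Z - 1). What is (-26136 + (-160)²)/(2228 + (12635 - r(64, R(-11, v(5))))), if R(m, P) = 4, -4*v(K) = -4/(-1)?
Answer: -134/3737 ≈ -0.035858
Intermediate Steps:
v(K) = -1 (v(K) = -(-1)/(-1) = -(-1)*(-1) = -¼*4 = -1)
r(J, Z) = -1 + Z*(-1 - 5*Z) (r(J, Z) = -1 + (1*Z)*(-5*Z - 1) = -1 + Z*(-1 - 5*Z))
(-26136 + (-160)²)/(2228 + (12635 - r(64, R(-11, v(5))))) = (-26136 + (-160)²)/(2228 + (12635 - (-1 - 1*4 - 5*4²))) = (-26136 + 25600)/(2228 + (12635 - (-1 - 4 - 5*16))) = -536/(2228 + (12635 - (-1 - 4 - 80))) = -536/(2228 + (12635 - 1*(-85))) = -536/(2228 + (12635 + 85)) = -536/(2228 + 12720) = -536/14948 = -536*1/14948 = -134/3737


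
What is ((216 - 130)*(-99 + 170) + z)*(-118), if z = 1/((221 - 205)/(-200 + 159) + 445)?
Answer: -13134145170/18229 ≈ -7.2051e+5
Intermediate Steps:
z = 41/18229 (z = 1/(16/(-41) + 445) = 1/(16*(-1/41) + 445) = 1/(-16/41 + 445) = 1/(18229/41) = 41/18229 ≈ 0.0022492)
((216 - 130)*(-99 + 170) + z)*(-118) = ((216 - 130)*(-99 + 170) + 41/18229)*(-118) = (86*71 + 41/18229)*(-118) = (6106 + 41/18229)*(-118) = (111306315/18229)*(-118) = -13134145170/18229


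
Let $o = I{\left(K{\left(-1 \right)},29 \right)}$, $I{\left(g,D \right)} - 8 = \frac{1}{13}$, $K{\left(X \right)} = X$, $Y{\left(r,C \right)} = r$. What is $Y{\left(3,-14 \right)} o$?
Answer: $\frac{315}{13} \approx 24.231$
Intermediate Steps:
$I{\left(g,D \right)} = \frac{105}{13}$ ($I{\left(g,D \right)} = 8 + \frac{1}{13} = \frac{105}{13}$)
$o = \frac{105}{13} \approx 8.0769$
$Y{\left(3,-14 \right)} o = 3 \cdot \frac{105}{13} = \frac{315}{13}$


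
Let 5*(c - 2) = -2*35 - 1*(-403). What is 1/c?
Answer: 5/343 ≈ 0.014577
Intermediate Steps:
c = 343/5 (c = 2 + (-2*35 - 1*(-403))/5 = 2 + (-70 + 403)/5 = 2 + (1/5)*333 = 2 + 333/5 = 343/5 ≈ 68.600)
1/c = 1/(343/5) = 5/343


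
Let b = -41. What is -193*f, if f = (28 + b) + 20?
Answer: -1351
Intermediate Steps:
f = 7 (f = (28 - 41) + 20 = -13 + 20 = 7)
-193*f = -193*7 = -1351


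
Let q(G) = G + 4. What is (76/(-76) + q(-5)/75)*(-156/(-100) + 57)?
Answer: -37088/625 ≈ -59.341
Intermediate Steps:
q(G) = 4 + G
(76/(-76) + q(-5)/75)*(-156/(-100) + 57) = (76/(-76) + (4 - 5)/75)*(-156/(-100) + 57) = (76*(-1/76) - 1*1/75)*(-156*(-1/100) + 57) = (-1 - 1/75)*(39/25 + 57) = -76/75*1464/25 = -37088/625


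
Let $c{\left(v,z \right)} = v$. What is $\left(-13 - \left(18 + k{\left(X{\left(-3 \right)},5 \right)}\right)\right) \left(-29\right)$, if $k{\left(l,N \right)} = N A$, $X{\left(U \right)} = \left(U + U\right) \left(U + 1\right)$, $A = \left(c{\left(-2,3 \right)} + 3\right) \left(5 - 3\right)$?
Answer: $1189$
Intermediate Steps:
$A = 2$ ($A = \left(-2 + 3\right) \left(5 - 3\right) = 1 \cdot 2 = 2$)
$X{\left(U \right)} = 2 U \left(1 + U\right)$
$k{\left(l,N \right)} = 2 N$ ($k{\left(l,N \right)} = N 2 = 2 N$)
$\left(-13 - \left(18 + k{\left(X{\left(-3 \right)},5 \right)}\right)\right) \left(-29\right) = \left(-13 - \left(18 + 2 \cdot 5\right)\right) \left(-29\right) = \left(-13 - 28\right) \left(-29\right) = \left(-41\right) \left(-29\right) = 1189$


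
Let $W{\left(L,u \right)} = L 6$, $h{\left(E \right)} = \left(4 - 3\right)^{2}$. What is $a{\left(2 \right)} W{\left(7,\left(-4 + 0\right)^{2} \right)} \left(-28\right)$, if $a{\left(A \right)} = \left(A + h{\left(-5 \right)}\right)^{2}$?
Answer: $-10584$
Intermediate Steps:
$h{\left(E \right)} = 1$ ($h{\left(E \right)} = 1^{2} = 1$)
$W{\left(L,u \right)} = 6 L$
$a{\left(A \right)} = \left(1 + A\right)^{2}$ ($a{\left(A \right)} = \left(A + 1\right)^{2} = \left(1 + A\right)^{2}$)
$a{\left(2 \right)} W{\left(7,\left(-4 + 0\right)^{2} \right)} \left(-28\right) = \left(1 + 2\right)^{2} \cdot 6 \cdot 7 \left(-28\right) = 3^{2} \cdot 42 \left(-28\right) = 9 \cdot 42 \left(-28\right) = 378 \left(-28\right) = -10584$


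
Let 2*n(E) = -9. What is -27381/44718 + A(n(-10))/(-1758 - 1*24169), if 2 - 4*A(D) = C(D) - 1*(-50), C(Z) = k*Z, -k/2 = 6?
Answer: -118127813/193233931 ≈ -0.61132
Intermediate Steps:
n(E) = -9/2 (n(E) = (½)*(-9) = -9/2)
k = -12 (k = -2*6 = -12)
C(Z) = -12*Z
A(D) = -12 + 3*D (A(D) = ½ - (-12*D - 1*(-50))/4 = ½ - (-12*D + 50)/4 = ½ - (50 - 12*D)/4 = ½ + (-25/2 + 3*D) = -12 + 3*D)
-27381/44718 + A(n(-10))/(-1758 - 1*24169) = -27381/44718 + (-12 + 3*(-9/2))/(-1758 - 1*24169) = -27381*1/44718 + (-12 - 27/2)/(-1758 - 24169) = -9127/14906 - 51/2/(-25927) = -9127/14906 - 51/2*(-1/25927) = -9127/14906 + 51/51854 = -118127813/193233931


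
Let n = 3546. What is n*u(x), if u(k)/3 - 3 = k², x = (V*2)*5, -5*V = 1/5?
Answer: 840402/25 ≈ 33616.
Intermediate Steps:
V = -1/25 (V = -1/(5*5) = -⅕*⅕ = -1/25 ≈ -0.040000)
x = -⅖ (x = -1/25*2*5 = -2/25*5 = -⅖ ≈ -0.40000)
u(k) = 9 + 3*k²
n*u(x) = 3546*(9 + 3*(-⅖)²) = 3546*(9 + 3*(4/25)) = 3546*(9 + 12/25) = 3546*(237/25) = 840402/25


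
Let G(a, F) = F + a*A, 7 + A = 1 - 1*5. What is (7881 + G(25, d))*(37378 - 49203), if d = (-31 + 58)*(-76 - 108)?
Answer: -31194350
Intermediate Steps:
A = -11 (A = -7 + (1 - 1*5) = -7 + (1 - 5) = -7 - 4 = -11)
d = -4968 (d = 27*(-184) = -4968)
G(a, F) = F - 11*a (G(a, F) = F + a*(-11) = F - 11*a)
(7881 + G(25, d))*(37378 - 49203) = (7881 + (-4968 - 11*25))*(37378 - 49203) = (7881 + (-4968 - 275))*(-11825) = (7881 - 5243)*(-11825) = 2638*(-11825) = -31194350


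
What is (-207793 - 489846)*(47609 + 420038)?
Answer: -326248785433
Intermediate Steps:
(-207793 - 489846)*(47609 + 420038) = -697639*467647 = -326248785433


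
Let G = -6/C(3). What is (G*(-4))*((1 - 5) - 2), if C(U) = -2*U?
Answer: 24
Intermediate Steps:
G = 1 (G = -6/((-2*3)) = -6/(-6) = -6*(-⅙) = 1)
(G*(-4))*((1 - 5) - 2) = (1*(-4))*((1 - 5) - 2) = -4*(-4 - 2) = -4*(-6) = 24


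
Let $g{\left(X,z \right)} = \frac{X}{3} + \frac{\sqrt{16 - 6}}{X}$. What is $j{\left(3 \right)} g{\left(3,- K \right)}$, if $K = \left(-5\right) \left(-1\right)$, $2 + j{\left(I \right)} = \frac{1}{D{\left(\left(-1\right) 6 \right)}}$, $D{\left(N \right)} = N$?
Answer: $- \frac{13}{6} - \frac{13 \sqrt{10}}{18} \approx -4.4505$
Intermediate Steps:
$j{\left(I \right)} = - \frac{13}{6}$ ($j{\left(I \right)} = -2 + \frac{1}{\left(-1\right) 6} = -2 + \frac{1}{-6} = -2 - \frac{1}{6} = - \frac{13}{6}$)
$K = 5$
$g{\left(X,z \right)} = \frac{X}{3} + \frac{\sqrt{10}}{X}$ ($g{\left(X,z \right)} = X \frac{1}{3} + \frac{\sqrt{10}}{X} = \frac{X}{3} + \frac{\sqrt{10}}{X}$)
$j{\left(3 \right)} g{\left(3,- K \right)} = - \frac{13 \left(\frac{1}{3} \cdot 3 + \frac{\sqrt{10}}{3}\right)}{6} = - \frac{13 \left(1 + \sqrt{10} \cdot \frac{1}{3}\right)}{6} = - \frac{13 \left(1 + \frac{\sqrt{10}}{3}\right)}{6} = - \frac{13}{6} - \frac{13 \sqrt{10}}{18}$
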